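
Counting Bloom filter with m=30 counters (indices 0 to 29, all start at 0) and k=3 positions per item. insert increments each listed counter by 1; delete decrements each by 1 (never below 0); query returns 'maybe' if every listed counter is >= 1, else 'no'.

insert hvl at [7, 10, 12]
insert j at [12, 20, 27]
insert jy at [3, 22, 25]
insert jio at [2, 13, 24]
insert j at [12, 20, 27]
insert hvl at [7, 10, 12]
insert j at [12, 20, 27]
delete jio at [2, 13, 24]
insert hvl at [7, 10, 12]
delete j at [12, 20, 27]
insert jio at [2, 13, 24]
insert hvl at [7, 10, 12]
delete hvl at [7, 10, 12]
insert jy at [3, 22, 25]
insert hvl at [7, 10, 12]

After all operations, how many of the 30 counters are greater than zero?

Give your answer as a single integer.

Step 1: insert hvl at [7, 10, 12] -> counters=[0,0,0,0,0,0,0,1,0,0,1,0,1,0,0,0,0,0,0,0,0,0,0,0,0,0,0,0,0,0]
Step 2: insert j at [12, 20, 27] -> counters=[0,0,0,0,0,0,0,1,0,0,1,0,2,0,0,0,0,0,0,0,1,0,0,0,0,0,0,1,0,0]
Step 3: insert jy at [3, 22, 25] -> counters=[0,0,0,1,0,0,0,1,0,0,1,0,2,0,0,0,0,0,0,0,1,0,1,0,0,1,0,1,0,0]
Step 4: insert jio at [2, 13, 24] -> counters=[0,0,1,1,0,0,0,1,0,0,1,0,2,1,0,0,0,0,0,0,1,0,1,0,1,1,0,1,0,0]
Step 5: insert j at [12, 20, 27] -> counters=[0,0,1,1,0,0,0,1,0,0,1,0,3,1,0,0,0,0,0,0,2,0,1,0,1,1,0,2,0,0]
Step 6: insert hvl at [7, 10, 12] -> counters=[0,0,1,1,0,0,0,2,0,0,2,0,4,1,0,0,0,0,0,0,2,0,1,0,1,1,0,2,0,0]
Step 7: insert j at [12, 20, 27] -> counters=[0,0,1,1,0,0,0,2,0,0,2,0,5,1,0,0,0,0,0,0,3,0,1,0,1,1,0,3,0,0]
Step 8: delete jio at [2, 13, 24] -> counters=[0,0,0,1,0,0,0,2,0,0,2,0,5,0,0,0,0,0,0,0,3,0,1,0,0,1,0,3,0,0]
Step 9: insert hvl at [7, 10, 12] -> counters=[0,0,0,1,0,0,0,3,0,0,3,0,6,0,0,0,0,0,0,0,3,0,1,0,0,1,0,3,0,0]
Step 10: delete j at [12, 20, 27] -> counters=[0,0,0,1,0,0,0,3,0,0,3,0,5,0,0,0,0,0,0,0,2,0,1,0,0,1,0,2,0,0]
Step 11: insert jio at [2, 13, 24] -> counters=[0,0,1,1,0,0,0,3,0,0,3,0,5,1,0,0,0,0,0,0,2,0,1,0,1,1,0,2,0,0]
Step 12: insert hvl at [7, 10, 12] -> counters=[0,0,1,1,0,0,0,4,0,0,4,0,6,1,0,0,0,0,0,0,2,0,1,0,1,1,0,2,0,0]
Step 13: delete hvl at [7, 10, 12] -> counters=[0,0,1,1,0,0,0,3,0,0,3,0,5,1,0,0,0,0,0,0,2,0,1,0,1,1,0,2,0,0]
Step 14: insert jy at [3, 22, 25] -> counters=[0,0,1,2,0,0,0,3,0,0,3,0,5,1,0,0,0,0,0,0,2,0,2,0,1,2,0,2,0,0]
Step 15: insert hvl at [7, 10, 12] -> counters=[0,0,1,2,0,0,0,4,0,0,4,0,6,1,0,0,0,0,0,0,2,0,2,0,1,2,0,2,0,0]
Final counters=[0,0,1,2,0,0,0,4,0,0,4,0,6,1,0,0,0,0,0,0,2,0,2,0,1,2,0,2,0,0] -> 11 nonzero

Answer: 11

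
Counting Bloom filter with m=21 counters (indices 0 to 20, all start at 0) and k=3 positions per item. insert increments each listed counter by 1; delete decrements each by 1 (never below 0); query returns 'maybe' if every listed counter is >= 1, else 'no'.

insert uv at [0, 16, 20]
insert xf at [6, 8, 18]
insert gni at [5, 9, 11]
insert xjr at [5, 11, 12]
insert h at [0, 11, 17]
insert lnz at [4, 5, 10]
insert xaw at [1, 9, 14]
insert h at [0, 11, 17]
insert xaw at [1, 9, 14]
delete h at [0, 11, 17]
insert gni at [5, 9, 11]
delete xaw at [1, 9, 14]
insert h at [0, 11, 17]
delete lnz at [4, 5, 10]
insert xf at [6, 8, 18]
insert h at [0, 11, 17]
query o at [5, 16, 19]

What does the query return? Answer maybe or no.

Answer: no

Derivation:
Step 1: insert uv at [0, 16, 20] -> counters=[1,0,0,0,0,0,0,0,0,0,0,0,0,0,0,0,1,0,0,0,1]
Step 2: insert xf at [6, 8, 18] -> counters=[1,0,0,0,0,0,1,0,1,0,0,0,0,0,0,0,1,0,1,0,1]
Step 3: insert gni at [5, 9, 11] -> counters=[1,0,0,0,0,1,1,0,1,1,0,1,0,0,0,0,1,0,1,0,1]
Step 4: insert xjr at [5, 11, 12] -> counters=[1,0,0,0,0,2,1,0,1,1,0,2,1,0,0,0,1,0,1,0,1]
Step 5: insert h at [0, 11, 17] -> counters=[2,0,0,0,0,2,1,0,1,1,0,3,1,0,0,0,1,1,1,0,1]
Step 6: insert lnz at [4, 5, 10] -> counters=[2,0,0,0,1,3,1,0,1,1,1,3,1,0,0,0,1,1,1,0,1]
Step 7: insert xaw at [1, 9, 14] -> counters=[2,1,0,0,1,3,1,0,1,2,1,3,1,0,1,0,1,1,1,0,1]
Step 8: insert h at [0, 11, 17] -> counters=[3,1,0,0,1,3,1,0,1,2,1,4,1,0,1,0,1,2,1,0,1]
Step 9: insert xaw at [1, 9, 14] -> counters=[3,2,0,0,1,3,1,0,1,3,1,4,1,0,2,0,1,2,1,0,1]
Step 10: delete h at [0, 11, 17] -> counters=[2,2,0,0,1,3,1,0,1,3,1,3,1,0,2,0,1,1,1,0,1]
Step 11: insert gni at [5, 9, 11] -> counters=[2,2,0,0,1,4,1,0,1,4,1,4,1,0,2,0,1,1,1,0,1]
Step 12: delete xaw at [1, 9, 14] -> counters=[2,1,0,0,1,4,1,0,1,3,1,4,1,0,1,0,1,1,1,0,1]
Step 13: insert h at [0, 11, 17] -> counters=[3,1,0,0,1,4,1,0,1,3,1,5,1,0,1,0,1,2,1,0,1]
Step 14: delete lnz at [4, 5, 10] -> counters=[3,1,0,0,0,3,1,0,1,3,0,5,1,0,1,0,1,2,1,0,1]
Step 15: insert xf at [6, 8, 18] -> counters=[3,1,0,0,0,3,2,0,2,3,0,5,1,0,1,0,1,2,2,0,1]
Step 16: insert h at [0, 11, 17] -> counters=[4,1,0,0,0,3,2,0,2,3,0,6,1,0,1,0,1,3,2,0,1]
Query o: check counters[5]=3 counters[16]=1 counters[19]=0 -> no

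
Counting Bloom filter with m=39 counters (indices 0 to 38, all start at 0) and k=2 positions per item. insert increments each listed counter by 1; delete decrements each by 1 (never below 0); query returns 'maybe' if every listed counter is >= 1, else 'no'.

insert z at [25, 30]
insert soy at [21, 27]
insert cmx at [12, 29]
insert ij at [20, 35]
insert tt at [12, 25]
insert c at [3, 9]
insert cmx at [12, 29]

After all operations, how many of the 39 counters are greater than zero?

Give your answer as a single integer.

Step 1: insert z at [25, 30] -> counters=[0,0,0,0,0,0,0,0,0,0,0,0,0,0,0,0,0,0,0,0,0,0,0,0,0,1,0,0,0,0,1,0,0,0,0,0,0,0,0]
Step 2: insert soy at [21, 27] -> counters=[0,0,0,0,0,0,0,0,0,0,0,0,0,0,0,0,0,0,0,0,0,1,0,0,0,1,0,1,0,0,1,0,0,0,0,0,0,0,0]
Step 3: insert cmx at [12, 29] -> counters=[0,0,0,0,0,0,0,0,0,0,0,0,1,0,0,0,0,0,0,0,0,1,0,0,0,1,0,1,0,1,1,0,0,0,0,0,0,0,0]
Step 4: insert ij at [20, 35] -> counters=[0,0,0,0,0,0,0,0,0,0,0,0,1,0,0,0,0,0,0,0,1,1,0,0,0,1,0,1,0,1,1,0,0,0,0,1,0,0,0]
Step 5: insert tt at [12, 25] -> counters=[0,0,0,0,0,0,0,0,0,0,0,0,2,0,0,0,0,0,0,0,1,1,0,0,0,2,0,1,0,1,1,0,0,0,0,1,0,0,0]
Step 6: insert c at [3, 9] -> counters=[0,0,0,1,0,0,0,0,0,1,0,0,2,0,0,0,0,0,0,0,1,1,0,0,0,2,0,1,0,1,1,0,0,0,0,1,0,0,0]
Step 7: insert cmx at [12, 29] -> counters=[0,0,0,1,0,0,0,0,0,1,0,0,3,0,0,0,0,0,0,0,1,1,0,0,0,2,0,1,0,2,1,0,0,0,0,1,0,0,0]
Final counters=[0,0,0,1,0,0,0,0,0,1,0,0,3,0,0,0,0,0,0,0,1,1,0,0,0,2,0,1,0,2,1,0,0,0,0,1,0,0,0] -> 10 nonzero

Answer: 10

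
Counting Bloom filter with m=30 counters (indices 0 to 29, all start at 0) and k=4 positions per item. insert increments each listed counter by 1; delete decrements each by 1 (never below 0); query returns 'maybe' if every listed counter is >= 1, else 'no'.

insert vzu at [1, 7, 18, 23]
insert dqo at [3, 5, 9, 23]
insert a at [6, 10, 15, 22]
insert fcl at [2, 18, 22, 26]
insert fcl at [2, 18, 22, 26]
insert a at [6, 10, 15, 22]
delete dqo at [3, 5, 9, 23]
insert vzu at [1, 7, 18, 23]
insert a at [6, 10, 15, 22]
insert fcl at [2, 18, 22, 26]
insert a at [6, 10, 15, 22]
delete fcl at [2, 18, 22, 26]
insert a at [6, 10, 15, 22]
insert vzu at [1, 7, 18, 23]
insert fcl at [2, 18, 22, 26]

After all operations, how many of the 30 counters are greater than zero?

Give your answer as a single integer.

Step 1: insert vzu at [1, 7, 18, 23] -> counters=[0,1,0,0,0,0,0,1,0,0,0,0,0,0,0,0,0,0,1,0,0,0,0,1,0,0,0,0,0,0]
Step 2: insert dqo at [3, 5, 9, 23] -> counters=[0,1,0,1,0,1,0,1,0,1,0,0,0,0,0,0,0,0,1,0,0,0,0,2,0,0,0,0,0,0]
Step 3: insert a at [6, 10, 15, 22] -> counters=[0,1,0,1,0,1,1,1,0,1,1,0,0,0,0,1,0,0,1,0,0,0,1,2,0,0,0,0,0,0]
Step 4: insert fcl at [2, 18, 22, 26] -> counters=[0,1,1,1,0,1,1,1,0,1,1,0,0,0,0,1,0,0,2,0,0,0,2,2,0,0,1,0,0,0]
Step 5: insert fcl at [2, 18, 22, 26] -> counters=[0,1,2,1,0,1,1,1,0,1,1,0,0,0,0,1,0,0,3,0,0,0,3,2,0,0,2,0,0,0]
Step 6: insert a at [6, 10, 15, 22] -> counters=[0,1,2,1,0,1,2,1,0,1,2,0,0,0,0,2,0,0,3,0,0,0,4,2,0,0,2,0,0,0]
Step 7: delete dqo at [3, 5, 9, 23] -> counters=[0,1,2,0,0,0,2,1,0,0,2,0,0,0,0,2,0,0,3,0,0,0,4,1,0,0,2,0,0,0]
Step 8: insert vzu at [1, 7, 18, 23] -> counters=[0,2,2,0,0,0,2,2,0,0,2,0,0,0,0,2,0,0,4,0,0,0,4,2,0,0,2,0,0,0]
Step 9: insert a at [6, 10, 15, 22] -> counters=[0,2,2,0,0,0,3,2,0,0,3,0,0,0,0,3,0,0,4,0,0,0,5,2,0,0,2,0,0,0]
Step 10: insert fcl at [2, 18, 22, 26] -> counters=[0,2,3,0,0,0,3,2,0,0,3,0,0,0,0,3,0,0,5,0,0,0,6,2,0,0,3,0,0,0]
Step 11: insert a at [6, 10, 15, 22] -> counters=[0,2,3,0,0,0,4,2,0,0,4,0,0,0,0,4,0,0,5,0,0,0,7,2,0,0,3,0,0,0]
Step 12: delete fcl at [2, 18, 22, 26] -> counters=[0,2,2,0,0,0,4,2,0,0,4,0,0,0,0,4,0,0,4,0,0,0,6,2,0,0,2,0,0,0]
Step 13: insert a at [6, 10, 15, 22] -> counters=[0,2,2,0,0,0,5,2,0,0,5,0,0,0,0,5,0,0,4,0,0,0,7,2,0,0,2,0,0,0]
Step 14: insert vzu at [1, 7, 18, 23] -> counters=[0,3,2,0,0,0,5,3,0,0,5,0,0,0,0,5,0,0,5,0,0,0,7,3,0,0,2,0,0,0]
Step 15: insert fcl at [2, 18, 22, 26] -> counters=[0,3,3,0,0,0,5,3,0,0,5,0,0,0,0,5,0,0,6,0,0,0,8,3,0,0,3,0,0,0]
Final counters=[0,3,3,0,0,0,5,3,0,0,5,0,0,0,0,5,0,0,6,0,0,0,8,3,0,0,3,0,0,0] -> 10 nonzero

Answer: 10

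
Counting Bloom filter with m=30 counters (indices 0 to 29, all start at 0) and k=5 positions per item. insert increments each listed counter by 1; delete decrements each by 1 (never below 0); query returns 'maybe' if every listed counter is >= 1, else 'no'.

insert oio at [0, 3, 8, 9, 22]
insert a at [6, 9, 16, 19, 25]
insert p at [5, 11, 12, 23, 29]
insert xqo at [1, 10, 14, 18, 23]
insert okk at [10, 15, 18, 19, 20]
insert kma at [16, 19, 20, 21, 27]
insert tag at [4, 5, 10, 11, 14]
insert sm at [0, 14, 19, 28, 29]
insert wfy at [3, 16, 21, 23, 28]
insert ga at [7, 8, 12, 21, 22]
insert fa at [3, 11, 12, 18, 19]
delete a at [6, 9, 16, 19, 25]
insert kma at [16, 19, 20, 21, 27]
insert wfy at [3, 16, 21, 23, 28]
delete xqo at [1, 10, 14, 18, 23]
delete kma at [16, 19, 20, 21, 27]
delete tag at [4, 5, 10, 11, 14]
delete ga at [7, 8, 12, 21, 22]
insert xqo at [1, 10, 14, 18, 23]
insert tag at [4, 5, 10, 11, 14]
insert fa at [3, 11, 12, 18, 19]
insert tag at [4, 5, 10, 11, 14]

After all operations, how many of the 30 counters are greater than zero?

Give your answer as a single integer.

Step 1: insert oio at [0, 3, 8, 9, 22] -> counters=[1,0,0,1,0,0,0,0,1,1,0,0,0,0,0,0,0,0,0,0,0,0,1,0,0,0,0,0,0,0]
Step 2: insert a at [6, 9, 16, 19, 25] -> counters=[1,0,0,1,0,0,1,0,1,2,0,0,0,0,0,0,1,0,0,1,0,0,1,0,0,1,0,0,0,0]
Step 3: insert p at [5, 11, 12, 23, 29] -> counters=[1,0,0,1,0,1,1,0,1,2,0,1,1,0,0,0,1,0,0,1,0,0,1,1,0,1,0,0,0,1]
Step 4: insert xqo at [1, 10, 14, 18, 23] -> counters=[1,1,0,1,0,1,1,0,1,2,1,1,1,0,1,0,1,0,1,1,0,0,1,2,0,1,0,0,0,1]
Step 5: insert okk at [10, 15, 18, 19, 20] -> counters=[1,1,0,1,0,1,1,0,1,2,2,1,1,0,1,1,1,0,2,2,1,0,1,2,0,1,0,0,0,1]
Step 6: insert kma at [16, 19, 20, 21, 27] -> counters=[1,1,0,1,0,1,1,0,1,2,2,1,1,0,1,1,2,0,2,3,2,1,1,2,0,1,0,1,0,1]
Step 7: insert tag at [4, 5, 10, 11, 14] -> counters=[1,1,0,1,1,2,1,0,1,2,3,2,1,0,2,1,2,0,2,3,2,1,1,2,0,1,0,1,0,1]
Step 8: insert sm at [0, 14, 19, 28, 29] -> counters=[2,1,0,1,1,2,1,0,1,2,3,2,1,0,3,1,2,0,2,4,2,1,1,2,0,1,0,1,1,2]
Step 9: insert wfy at [3, 16, 21, 23, 28] -> counters=[2,1,0,2,1,2,1,0,1,2,3,2,1,0,3,1,3,0,2,4,2,2,1,3,0,1,0,1,2,2]
Step 10: insert ga at [7, 8, 12, 21, 22] -> counters=[2,1,0,2,1,2,1,1,2,2,3,2,2,0,3,1,3,0,2,4,2,3,2,3,0,1,0,1,2,2]
Step 11: insert fa at [3, 11, 12, 18, 19] -> counters=[2,1,0,3,1,2,1,1,2,2,3,3,3,0,3,1,3,0,3,5,2,3,2,3,0,1,0,1,2,2]
Step 12: delete a at [6, 9, 16, 19, 25] -> counters=[2,1,0,3,1,2,0,1,2,1,3,3,3,0,3,1,2,0,3,4,2,3,2,3,0,0,0,1,2,2]
Step 13: insert kma at [16, 19, 20, 21, 27] -> counters=[2,1,0,3,1,2,0,1,2,1,3,3,3,0,3,1,3,0,3,5,3,4,2,3,0,0,0,2,2,2]
Step 14: insert wfy at [3, 16, 21, 23, 28] -> counters=[2,1,0,4,1,2,0,1,2,1,3,3,3,0,3,1,4,0,3,5,3,5,2,4,0,0,0,2,3,2]
Step 15: delete xqo at [1, 10, 14, 18, 23] -> counters=[2,0,0,4,1,2,0,1,2,1,2,3,3,0,2,1,4,0,2,5,3,5,2,3,0,0,0,2,3,2]
Step 16: delete kma at [16, 19, 20, 21, 27] -> counters=[2,0,0,4,1,2,0,1,2,1,2,3,3,0,2,1,3,0,2,4,2,4,2,3,0,0,0,1,3,2]
Step 17: delete tag at [4, 5, 10, 11, 14] -> counters=[2,0,0,4,0,1,0,1,2,1,1,2,3,0,1,1,3,0,2,4,2,4,2,3,0,0,0,1,3,2]
Step 18: delete ga at [7, 8, 12, 21, 22] -> counters=[2,0,0,4,0,1,0,0,1,1,1,2,2,0,1,1,3,0,2,4,2,3,1,3,0,0,0,1,3,2]
Step 19: insert xqo at [1, 10, 14, 18, 23] -> counters=[2,1,0,4,0,1,0,0,1,1,2,2,2,0,2,1,3,0,3,4,2,3,1,4,0,0,0,1,3,2]
Step 20: insert tag at [4, 5, 10, 11, 14] -> counters=[2,1,0,4,1,2,0,0,1,1,3,3,2,0,3,1,3,0,3,4,2,3,1,4,0,0,0,1,3,2]
Step 21: insert fa at [3, 11, 12, 18, 19] -> counters=[2,1,0,5,1,2,0,0,1,1,3,4,3,0,3,1,3,0,4,5,2,3,1,4,0,0,0,1,3,2]
Step 22: insert tag at [4, 5, 10, 11, 14] -> counters=[2,1,0,5,2,3,0,0,1,1,4,5,3,0,4,1,3,0,4,5,2,3,1,4,0,0,0,1,3,2]
Final counters=[2,1,0,5,2,3,0,0,1,1,4,5,3,0,4,1,3,0,4,5,2,3,1,4,0,0,0,1,3,2] -> 22 nonzero

Answer: 22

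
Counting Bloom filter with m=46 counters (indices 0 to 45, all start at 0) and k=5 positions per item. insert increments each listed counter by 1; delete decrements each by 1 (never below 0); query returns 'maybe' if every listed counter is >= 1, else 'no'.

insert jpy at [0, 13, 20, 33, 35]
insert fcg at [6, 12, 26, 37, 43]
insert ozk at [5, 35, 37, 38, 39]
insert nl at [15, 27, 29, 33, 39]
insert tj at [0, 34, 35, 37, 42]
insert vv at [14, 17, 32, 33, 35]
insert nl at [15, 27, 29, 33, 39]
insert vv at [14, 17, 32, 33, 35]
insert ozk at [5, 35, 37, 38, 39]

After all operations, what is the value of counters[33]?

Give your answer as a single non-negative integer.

Step 1: insert jpy at [0, 13, 20, 33, 35] -> counters=[1,0,0,0,0,0,0,0,0,0,0,0,0,1,0,0,0,0,0,0,1,0,0,0,0,0,0,0,0,0,0,0,0,1,0,1,0,0,0,0,0,0,0,0,0,0]
Step 2: insert fcg at [6, 12, 26, 37, 43] -> counters=[1,0,0,0,0,0,1,0,0,0,0,0,1,1,0,0,0,0,0,0,1,0,0,0,0,0,1,0,0,0,0,0,0,1,0,1,0,1,0,0,0,0,0,1,0,0]
Step 3: insert ozk at [5, 35, 37, 38, 39] -> counters=[1,0,0,0,0,1,1,0,0,0,0,0,1,1,0,0,0,0,0,0,1,0,0,0,0,0,1,0,0,0,0,0,0,1,0,2,0,2,1,1,0,0,0,1,0,0]
Step 4: insert nl at [15, 27, 29, 33, 39] -> counters=[1,0,0,0,0,1,1,0,0,0,0,0,1,1,0,1,0,0,0,0,1,0,0,0,0,0,1,1,0,1,0,0,0,2,0,2,0,2,1,2,0,0,0,1,0,0]
Step 5: insert tj at [0, 34, 35, 37, 42] -> counters=[2,0,0,0,0,1,1,0,0,0,0,0,1,1,0,1,0,0,0,0,1,0,0,0,0,0,1,1,0,1,0,0,0,2,1,3,0,3,1,2,0,0,1,1,0,0]
Step 6: insert vv at [14, 17, 32, 33, 35] -> counters=[2,0,0,0,0,1,1,0,0,0,0,0,1,1,1,1,0,1,0,0,1,0,0,0,0,0,1,1,0,1,0,0,1,3,1,4,0,3,1,2,0,0,1,1,0,0]
Step 7: insert nl at [15, 27, 29, 33, 39] -> counters=[2,0,0,0,0,1,1,0,0,0,0,0,1,1,1,2,0,1,0,0,1,0,0,0,0,0,1,2,0,2,0,0,1,4,1,4,0,3,1,3,0,0,1,1,0,0]
Step 8: insert vv at [14, 17, 32, 33, 35] -> counters=[2,0,0,0,0,1,1,0,0,0,0,0,1,1,2,2,0,2,0,0,1,0,0,0,0,0,1,2,0,2,0,0,2,5,1,5,0,3,1,3,0,0,1,1,0,0]
Step 9: insert ozk at [5, 35, 37, 38, 39] -> counters=[2,0,0,0,0,2,1,0,0,0,0,0,1,1,2,2,0,2,0,0,1,0,0,0,0,0,1,2,0,2,0,0,2,5,1,6,0,4,2,4,0,0,1,1,0,0]
Final counters=[2,0,0,0,0,2,1,0,0,0,0,0,1,1,2,2,0,2,0,0,1,0,0,0,0,0,1,2,0,2,0,0,2,5,1,6,0,4,2,4,0,0,1,1,0,0] -> counters[33]=5

Answer: 5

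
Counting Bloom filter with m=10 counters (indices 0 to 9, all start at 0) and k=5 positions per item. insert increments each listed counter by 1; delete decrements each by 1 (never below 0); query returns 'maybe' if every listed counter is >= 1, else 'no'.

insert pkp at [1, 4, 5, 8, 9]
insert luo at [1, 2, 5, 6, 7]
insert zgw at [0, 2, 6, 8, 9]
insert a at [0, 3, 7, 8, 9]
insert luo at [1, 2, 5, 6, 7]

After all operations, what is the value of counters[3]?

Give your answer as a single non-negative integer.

Answer: 1

Derivation:
Step 1: insert pkp at [1, 4, 5, 8, 9] -> counters=[0,1,0,0,1,1,0,0,1,1]
Step 2: insert luo at [1, 2, 5, 6, 7] -> counters=[0,2,1,0,1,2,1,1,1,1]
Step 3: insert zgw at [0, 2, 6, 8, 9] -> counters=[1,2,2,0,1,2,2,1,2,2]
Step 4: insert a at [0, 3, 7, 8, 9] -> counters=[2,2,2,1,1,2,2,2,3,3]
Step 5: insert luo at [1, 2, 5, 6, 7] -> counters=[2,3,3,1,1,3,3,3,3,3]
Final counters=[2,3,3,1,1,3,3,3,3,3] -> counters[3]=1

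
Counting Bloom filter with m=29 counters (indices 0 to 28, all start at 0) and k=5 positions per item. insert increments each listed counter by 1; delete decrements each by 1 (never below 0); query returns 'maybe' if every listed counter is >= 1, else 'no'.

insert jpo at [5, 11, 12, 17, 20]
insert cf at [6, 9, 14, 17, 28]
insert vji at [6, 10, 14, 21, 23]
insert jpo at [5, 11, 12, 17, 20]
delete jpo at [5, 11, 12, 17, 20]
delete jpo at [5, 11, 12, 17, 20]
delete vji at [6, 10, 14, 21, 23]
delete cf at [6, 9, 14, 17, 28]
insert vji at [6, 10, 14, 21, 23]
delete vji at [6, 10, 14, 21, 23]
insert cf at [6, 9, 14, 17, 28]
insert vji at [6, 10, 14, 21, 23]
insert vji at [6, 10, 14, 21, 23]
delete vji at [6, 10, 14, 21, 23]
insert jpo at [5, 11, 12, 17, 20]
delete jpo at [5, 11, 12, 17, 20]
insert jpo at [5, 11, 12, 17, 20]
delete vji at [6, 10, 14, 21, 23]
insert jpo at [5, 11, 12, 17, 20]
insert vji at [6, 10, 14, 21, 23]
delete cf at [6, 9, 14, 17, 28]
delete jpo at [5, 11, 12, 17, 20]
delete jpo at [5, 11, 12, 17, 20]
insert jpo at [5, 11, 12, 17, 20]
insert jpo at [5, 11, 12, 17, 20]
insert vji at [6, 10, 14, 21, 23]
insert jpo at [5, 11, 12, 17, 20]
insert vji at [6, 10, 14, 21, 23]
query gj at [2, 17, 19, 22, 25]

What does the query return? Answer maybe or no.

Step 1: insert jpo at [5, 11, 12, 17, 20] -> counters=[0,0,0,0,0,1,0,0,0,0,0,1,1,0,0,0,0,1,0,0,1,0,0,0,0,0,0,0,0]
Step 2: insert cf at [6, 9, 14, 17, 28] -> counters=[0,0,0,0,0,1,1,0,0,1,0,1,1,0,1,0,0,2,0,0,1,0,0,0,0,0,0,0,1]
Step 3: insert vji at [6, 10, 14, 21, 23] -> counters=[0,0,0,0,0,1,2,0,0,1,1,1,1,0,2,0,0,2,0,0,1,1,0,1,0,0,0,0,1]
Step 4: insert jpo at [5, 11, 12, 17, 20] -> counters=[0,0,0,0,0,2,2,0,0,1,1,2,2,0,2,0,0,3,0,0,2,1,0,1,0,0,0,0,1]
Step 5: delete jpo at [5, 11, 12, 17, 20] -> counters=[0,0,0,0,0,1,2,0,0,1,1,1,1,0,2,0,0,2,0,0,1,1,0,1,0,0,0,0,1]
Step 6: delete jpo at [5, 11, 12, 17, 20] -> counters=[0,0,0,0,0,0,2,0,0,1,1,0,0,0,2,0,0,1,0,0,0,1,0,1,0,0,0,0,1]
Step 7: delete vji at [6, 10, 14, 21, 23] -> counters=[0,0,0,0,0,0,1,0,0,1,0,0,0,0,1,0,0,1,0,0,0,0,0,0,0,0,0,0,1]
Step 8: delete cf at [6, 9, 14, 17, 28] -> counters=[0,0,0,0,0,0,0,0,0,0,0,0,0,0,0,0,0,0,0,0,0,0,0,0,0,0,0,0,0]
Step 9: insert vji at [6, 10, 14, 21, 23] -> counters=[0,0,0,0,0,0,1,0,0,0,1,0,0,0,1,0,0,0,0,0,0,1,0,1,0,0,0,0,0]
Step 10: delete vji at [6, 10, 14, 21, 23] -> counters=[0,0,0,0,0,0,0,0,0,0,0,0,0,0,0,0,0,0,0,0,0,0,0,0,0,0,0,0,0]
Step 11: insert cf at [6, 9, 14, 17, 28] -> counters=[0,0,0,0,0,0,1,0,0,1,0,0,0,0,1,0,0,1,0,0,0,0,0,0,0,0,0,0,1]
Step 12: insert vji at [6, 10, 14, 21, 23] -> counters=[0,0,0,0,0,0,2,0,0,1,1,0,0,0,2,0,0,1,0,0,0,1,0,1,0,0,0,0,1]
Step 13: insert vji at [6, 10, 14, 21, 23] -> counters=[0,0,0,0,0,0,3,0,0,1,2,0,0,0,3,0,0,1,0,0,0,2,0,2,0,0,0,0,1]
Step 14: delete vji at [6, 10, 14, 21, 23] -> counters=[0,0,0,0,0,0,2,0,0,1,1,0,0,0,2,0,0,1,0,0,0,1,0,1,0,0,0,0,1]
Step 15: insert jpo at [5, 11, 12, 17, 20] -> counters=[0,0,0,0,0,1,2,0,0,1,1,1,1,0,2,0,0,2,0,0,1,1,0,1,0,0,0,0,1]
Step 16: delete jpo at [5, 11, 12, 17, 20] -> counters=[0,0,0,0,0,0,2,0,0,1,1,0,0,0,2,0,0,1,0,0,0,1,0,1,0,0,0,0,1]
Step 17: insert jpo at [5, 11, 12, 17, 20] -> counters=[0,0,0,0,0,1,2,0,0,1,1,1,1,0,2,0,0,2,0,0,1,1,0,1,0,0,0,0,1]
Step 18: delete vji at [6, 10, 14, 21, 23] -> counters=[0,0,0,0,0,1,1,0,0,1,0,1,1,0,1,0,0,2,0,0,1,0,0,0,0,0,0,0,1]
Step 19: insert jpo at [5, 11, 12, 17, 20] -> counters=[0,0,0,0,0,2,1,0,0,1,0,2,2,0,1,0,0,3,0,0,2,0,0,0,0,0,0,0,1]
Step 20: insert vji at [6, 10, 14, 21, 23] -> counters=[0,0,0,0,0,2,2,0,0,1,1,2,2,0,2,0,0,3,0,0,2,1,0,1,0,0,0,0,1]
Step 21: delete cf at [6, 9, 14, 17, 28] -> counters=[0,0,0,0,0,2,1,0,0,0,1,2,2,0,1,0,0,2,0,0,2,1,0,1,0,0,0,0,0]
Step 22: delete jpo at [5, 11, 12, 17, 20] -> counters=[0,0,0,0,0,1,1,0,0,0,1,1,1,0,1,0,0,1,0,0,1,1,0,1,0,0,0,0,0]
Step 23: delete jpo at [5, 11, 12, 17, 20] -> counters=[0,0,0,0,0,0,1,0,0,0,1,0,0,0,1,0,0,0,0,0,0,1,0,1,0,0,0,0,0]
Step 24: insert jpo at [5, 11, 12, 17, 20] -> counters=[0,0,0,0,0,1,1,0,0,0,1,1,1,0,1,0,0,1,0,0,1,1,0,1,0,0,0,0,0]
Step 25: insert jpo at [5, 11, 12, 17, 20] -> counters=[0,0,0,0,0,2,1,0,0,0,1,2,2,0,1,0,0,2,0,0,2,1,0,1,0,0,0,0,0]
Step 26: insert vji at [6, 10, 14, 21, 23] -> counters=[0,0,0,0,0,2,2,0,0,0,2,2,2,0,2,0,0,2,0,0,2,2,0,2,0,0,0,0,0]
Step 27: insert jpo at [5, 11, 12, 17, 20] -> counters=[0,0,0,0,0,3,2,0,0,0,2,3,3,0,2,0,0,3,0,0,3,2,0,2,0,0,0,0,0]
Step 28: insert vji at [6, 10, 14, 21, 23] -> counters=[0,0,0,0,0,3,3,0,0,0,3,3,3,0,3,0,0,3,0,0,3,3,0,3,0,0,0,0,0]
Query gj: check counters[2]=0 counters[17]=3 counters[19]=0 counters[22]=0 counters[25]=0 -> no

Answer: no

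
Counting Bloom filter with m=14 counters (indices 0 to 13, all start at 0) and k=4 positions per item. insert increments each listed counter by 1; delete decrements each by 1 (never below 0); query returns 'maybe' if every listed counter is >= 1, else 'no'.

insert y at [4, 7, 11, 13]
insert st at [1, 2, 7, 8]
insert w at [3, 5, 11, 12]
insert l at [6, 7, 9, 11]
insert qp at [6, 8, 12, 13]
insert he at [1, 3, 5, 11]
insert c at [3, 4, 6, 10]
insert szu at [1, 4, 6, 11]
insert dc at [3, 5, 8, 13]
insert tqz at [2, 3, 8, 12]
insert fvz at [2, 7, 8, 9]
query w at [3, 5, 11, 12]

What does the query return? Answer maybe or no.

Step 1: insert y at [4, 7, 11, 13] -> counters=[0,0,0,0,1,0,0,1,0,0,0,1,0,1]
Step 2: insert st at [1, 2, 7, 8] -> counters=[0,1,1,0,1,0,0,2,1,0,0,1,0,1]
Step 3: insert w at [3, 5, 11, 12] -> counters=[0,1,1,1,1,1,0,2,1,0,0,2,1,1]
Step 4: insert l at [6, 7, 9, 11] -> counters=[0,1,1,1,1,1,1,3,1,1,0,3,1,1]
Step 5: insert qp at [6, 8, 12, 13] -> counters=[0,1,1,1,1,1,2,3,2,1,0,3,2,2]
Step 6: insert he at [1, 3, 5, 11] -> counters=[0,2,1,2,1,2,2,3,2,1,0,4,2,2]
Step 7: insert c at [3, 4, 6, 10] -> counters=[0,2,1,3,2,2,3,3,2,1,1,4,2,2]
Step 8: insert szu at [1, 4, 6, 11] -> counters=[0,3,1,3,3,2,4,3,2,1,1,5,2,2]
Step 9: insert dc at [3, 5, 8, 13] -> counters=[0,3,1,4,3,3,4,3,3,1,1,5,2,3]
Step 10: insert tqz at [2, 3, 8, 12] -> counters=[0,3,2,5,3,3,4,3,4,1,1,5,3,3]
Step 11: insert fvz at [2, 7, 8, 9] -> counters=[0,3,3,5,3,3,4,4,5,2,1,5,3,3]
Query w: check counters[3]=5 counters[5]=3 counters[11]=5 counters[12]=3 -> maybe

Answer: maybe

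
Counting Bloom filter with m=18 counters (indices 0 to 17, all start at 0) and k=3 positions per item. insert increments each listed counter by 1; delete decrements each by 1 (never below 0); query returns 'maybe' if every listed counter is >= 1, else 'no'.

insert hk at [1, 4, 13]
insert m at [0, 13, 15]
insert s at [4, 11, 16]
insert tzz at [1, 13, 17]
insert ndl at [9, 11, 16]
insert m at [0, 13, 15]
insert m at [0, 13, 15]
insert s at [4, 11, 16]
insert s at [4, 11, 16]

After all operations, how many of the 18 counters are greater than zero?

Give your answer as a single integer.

Answer: 9

Derivation:
Step 1: insert hk at [1, 4, 13] -> counters=[0,1,0,0,1,0,0,0,0,0,0,0,0,1,0,0,0,0]
Step 2: insert m at [0, 13, 15] -> counters=[1,1,0,0,1,0,0,0,0,0,0,0,0,2,0,1,0,0]
Step 3: insert s at [4, 11, 16] -> counters=[1,1,0,0,2,0,0,0,0,0,0,1,0,2,0,1,1,0]
Step 4: insert tzz at [1, 13, 17] -> counters=[1,2,0,0,2,0,0,0,0,0,0,1,0,3,0,1,1,1]
Step 5: insert ndl at [9, 11, 16] -> counters=[1,2,0,0,2,0,0,0,0,1,0,2,0,3,0,1,2,1]
Step 6: insert m at [0, 13, 15] -> counters=[2,2,0,0,2,0,0,0,0,1,0,2,0,4,0,2,2,1]
Step 7: insert m at [0, 13, 15] -> counters=[3,2,0,0,2,0,0,0,0,1,0,2,0,5,0,3,2,1]
Step 8: insert s at [4, 11, 16] -> counters=[3,2,0,0,3,0,0,0,0,1,0,3,0,5,0,3,3,1]
Step 9: insert s at [4, 11, 16] -> counters=[3,2,0,0,4,0,0,0,0,1,0,4,0,5,0,3,4,1]
Final counters=[3,2,0,0,4,0,0,0,0,1,0,4,0,5,0,3,4,1] -> 9 nonzero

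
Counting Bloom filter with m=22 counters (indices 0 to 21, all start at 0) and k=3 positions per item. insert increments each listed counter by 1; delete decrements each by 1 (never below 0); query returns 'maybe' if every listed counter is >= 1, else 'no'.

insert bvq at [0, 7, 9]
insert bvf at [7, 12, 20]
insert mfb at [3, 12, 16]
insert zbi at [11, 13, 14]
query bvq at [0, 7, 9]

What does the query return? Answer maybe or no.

Answer: maybe

Derivation:
Step 1: insert bvq at [0, 7, 9] -> counters=[1,0,0,0,0,0,0,1,0,1,0,0,0,0,0,0,0,0,0,0,0,0]
Step 2: insert bvf at [7, 12, 20] -> counters=[1,0,0,0,0,0,0,2,0,1,0,0,1,0,0,0,0,0,0,0,1,0]
Step 3: insert mfb at [3, 12, 16] -> counters=[1,0,0,1,0,0,0,2,0,1,0,0,2,0,0,0,1,0,0,0,1,0]
Step 4: insert zbi at [11, 13, 14] -> counters=[1,0,0,1,0,0,0,2,0,1,0,1,2,1,1,0,1,0,0,0,1,0]
Query bvq: check counters[0]=1 counters[7]=2 counters[9]=1 -> maybe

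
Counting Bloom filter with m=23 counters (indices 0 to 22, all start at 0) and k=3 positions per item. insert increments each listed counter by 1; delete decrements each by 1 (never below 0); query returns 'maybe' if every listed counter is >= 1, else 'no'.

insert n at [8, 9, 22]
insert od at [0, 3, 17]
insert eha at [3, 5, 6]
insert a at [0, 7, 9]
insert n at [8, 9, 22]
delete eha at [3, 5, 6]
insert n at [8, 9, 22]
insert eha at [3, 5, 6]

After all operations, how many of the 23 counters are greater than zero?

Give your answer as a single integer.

Answer: 9

Derivation:
Step 1: insert n at [8, 9, 22] -> counters=[0,0,0,0,0,0,0,0,1,1,0,0,0,0,0,0,0,0,0,0,0,0,1]
Step 2: insert od at [0, 3, 17] -> counters=[1,0,0,1,0,0,0,0,1,1,0,0,0,0,0,0,0,1,0,0,0,0,1]
Step 3: insert eha at [3, 5, 6] -> counters=[1,0,0,2,0,1,1,0,1,1,0,0,0,0,0,0,0,1,0,0,0,0,1]
Step 4: insert a at [0, 7, 9] -> counters=[2,0,0,2,0,1,1,1,1,2,0,0,0,0,0,0,0,1,0,0,0,0,1]
Step 5: insert n at [8, 9, 22] -> counters=[2,0,0,2,0,1,1,1,2,3,0,0,0,0,0,0,0,1,0,0,0,0,2]
Step 6: delete eha at [3, 5, 6] -> counters=[2,0,0,1,0,0,0,1,2,3,0,0,0,0,0,0,0,1,0,0,0,0,2]
Step 7: insert n at [8, 9, 22] -> counters=[2,0,0,1,0,0,0,1,3,4,0,0,0,0,0,0,0,1,0,0,0,0,3]
Step 8: insert eha at [3, 5, 6] -> counters=[2,0,0,2,0,1,1,1,3,4,0,0,0,0,0,0,0,1,0,0,0,0,3]
Final counters=[2,0,0,2,0,1,1,1,3,4,0,0,0,0,0,0,0,1,0,0,0,0,3] -> 9 nonzero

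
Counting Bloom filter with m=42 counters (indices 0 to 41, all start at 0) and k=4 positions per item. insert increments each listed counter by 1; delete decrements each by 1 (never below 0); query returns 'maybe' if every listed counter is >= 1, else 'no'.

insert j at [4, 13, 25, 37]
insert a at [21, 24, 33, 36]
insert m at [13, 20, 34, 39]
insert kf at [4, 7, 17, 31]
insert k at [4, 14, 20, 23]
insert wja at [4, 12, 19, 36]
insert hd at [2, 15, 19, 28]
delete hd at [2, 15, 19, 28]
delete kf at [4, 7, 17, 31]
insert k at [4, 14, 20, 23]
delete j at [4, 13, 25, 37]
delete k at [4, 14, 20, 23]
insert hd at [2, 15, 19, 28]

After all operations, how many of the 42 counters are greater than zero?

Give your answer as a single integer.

Step 1: insert j at [4, 13, 25, 37] -> counters=[0,0,0,0,1,0,0,0,0,0,0,0,0,1,0,0,0,0,0,0,0,0,0,0,0,1,0,0,0,0,0,0,0,0,0,0,0,1,0,0,0,0]
Step 2: insert a at [21, 24, 33, 36] -> counters=[0,0,0,0,1,0,0,0,0,0,0,0,0,1,0,0,0,0,0,0,0,1,0,0,1,1,0,0,0,0,0,0,0,1,0,0,1,1,0,0,0,0]
Step 3: insert m at [13, 20, 34, 39] -> counters=[0,0,0,0,1,0,0,0,0,0,0,0,0,2,0,0,0,0,0,0,1,1,0,0,1,1,0,0,0,0,0,0,0,1,1,0,1,1,0,1,0,0]
Step 4: insert kf at [4, 7, 17, 31] -> counters=[0,0,0,0,2,0,0,1,0,0,0,0,0,2,0,0,0,1,0,0,1,1,0,0,1,1,0,0,0,0,0,1,0,1,1,0,1,1,0,1,0,0]
Step 5: insert k at [4, 14, 20, 23] -> counters=[0,0,0,0,3,0,0,1,0,0,0,0,0,2,1,0,0,1,0,0,2,1,0,1,1,1,0,0,0,0,0,1,0,1,1,0,1,1,0,1,0,0]
Step 6: insert wja at [4, 12, 19, 36] -> counters=[0,0,0,0,4,0,0,1,0,0,0,0,1,2,1,0,0,1,0,1,2,1,0,1,1,1,0,0,0,0,0,1,0,1,1,0,2,1,0,1,0,0]
Step 7: insert hd at [2, 15, 19, 28] -> counters=[0,0,1,0,4,0,0,1,0,0,0,0,1,2,1,1,0,1,0,2,2,1,0,1,1,1,0,0,1,0,0,1,0,1,1,0,2,1,0,1,0,0]
Step 8: delete hd at [2, 15, 19, 28] -> counters=[0,0,0,0,4,0,0,1,0,0,0,0,1,2,1,0,0,1,0,1,2,1,0,1,1,1,0,0,0,0,0,1,0,1,1,0,2,1,0,1,0,0]
Step 9: delete kf at [4, 7, 17, 31] -> counters=[0,0,0,0,3,0,0,0,0,0,0,0,1,2,1,0,0,0,0,1,2,1,0,1,1,1,0,0,0,0,0,0,0,1,1,0,2,1,0,1,0,0]
Step 10: insert k at [4, 14, 20, 23] -> counters=[0,0,0,0,4,0,0,0,0,0,0,0,1,2,2,0,0,0,0,1,3,1,0,2,1,1,0,0,0,0,0,0,0,1,1,0,2,1,0,1,0,0]
Step 11: delete j at [4, 13, 25, 37] -> counters=[0,0,0,0,3,0,0,0,0,0,0,0,1,1,2,0,0,0,0,1,3,1,0,2,1,0,0,0,0,0,0,0,0,1,1,0,2,0,0,1,0,0]
Step 12: delete k at [4, 14, 20, 23] -> counters=[0,0,0,0,2,0,0,0,0,0,0,0,1,1,1,0,0,0,0,1,2,1,0,1,1,0,0,0,0,0,0,0,0,1,1,0,2,0,0,1,0,0]
Step 13: insert hd at [2, 15, 19, 28] -> counters=[0,0,1,0,2,0,0,0,0,0,0,0,1,1,1,1,0,0,0,2,2,1,0,1,1,0,0,0,1,0,0,0,0,1,1,0,2,0,0,1,0,0]
Final counters=[0,0,1,0,2,0,0,0,0,0,0,0,1,1,1,1,0,0,0,2,2,1,0,1,1,0,0,0,1,0,0,0,0,1,1,0,2,0,0,1,0,0] -> 16 nonzero

Answer: 16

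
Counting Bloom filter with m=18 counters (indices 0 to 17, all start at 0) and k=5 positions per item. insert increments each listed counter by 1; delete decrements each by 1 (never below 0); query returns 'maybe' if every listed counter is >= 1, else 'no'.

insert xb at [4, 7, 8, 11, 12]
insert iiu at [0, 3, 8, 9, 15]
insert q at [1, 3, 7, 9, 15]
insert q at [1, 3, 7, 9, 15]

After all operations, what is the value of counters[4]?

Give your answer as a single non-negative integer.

Step 1: insert xb at [4, 7, 8, 11, 12] -> counters=[0,0,0,0,1,0,0,1,1,0,0,1,1,0,0,0,0,0]
Step 2: insert iiu at [0, 3, 8, 9, 15] -> counters=[1,0,0,1,1,0,0,1,2,1,0,1,1,0,0,1,0,0]
Step 3: insert q at [1, 3, 7, 9, 15] -> counters=[1,1,0,2,1,0,0,2,2,2,0,1,1,0,0,2,0,0]
Step 4: insert q at [1, 3, 7, 9, 15] -> counters=[1,2,0,3,1,0,0,3,2,3,0,1,1,0,0,3,0,0]
Final counters=[1,2,0,3,1,0,0,3,2,3,0,1,1,0,0,3,0,0] -> counters[4]=1

Answer: 1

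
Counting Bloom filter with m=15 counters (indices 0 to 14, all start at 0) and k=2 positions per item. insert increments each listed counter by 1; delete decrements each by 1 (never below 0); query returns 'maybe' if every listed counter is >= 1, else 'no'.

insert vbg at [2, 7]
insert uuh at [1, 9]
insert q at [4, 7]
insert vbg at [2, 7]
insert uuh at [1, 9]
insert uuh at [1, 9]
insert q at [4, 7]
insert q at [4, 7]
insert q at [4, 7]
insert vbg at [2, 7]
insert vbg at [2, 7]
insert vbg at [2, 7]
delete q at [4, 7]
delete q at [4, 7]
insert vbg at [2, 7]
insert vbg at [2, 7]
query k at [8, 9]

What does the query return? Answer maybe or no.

Answer: no

Derivation:
Step 1: insert vbg at [2, 7] -> counters=[0,0,1,0,0,0,0,1,0,0,0,0,0,0,0]
Step 2: insert uuh at [1, 9] -> counters=[0,1,1,0,0,0,0,1,0,1,0,0,0,0,0]
Step 3: insert q at [4, 7] -> counters=[0,1,1,0,1,0,0,2,0,1,0,0,0,0,0]
Step 4: insert vbg at [2, 7] -> counters=[0,1,2,0,1,0,0,3,0,1,0,0,0,0,0]
Step 5: insert uuh at [1, 9] -> counters=[0,2,2,0,1,0,0,3,0,2,0,0,0,0,0]
Step 6: insert uuh at [1, 9] -> counters=[0,3,2,0,1,0,0,3,0,3,0,0,0,0,0]
Step 7: insert q at [4, 7] -> counters=[0,3,2,0,2,0,0,4,0,3,0,0,0,0,0]
Step 8: insert q at [4, 7] -> counters=[0,3,2,0,3,0,0,5,0,3,0,0,0,0,0]
Step 9: insert q at [4, 7] -> counters=[0,3,2,0,4,0,0,6,0,3,0,0,0,0,0]
Step 10: insert vbg at [2, 7] -> counters=[0,3,3,0,4,0,0,7,0,3,0,0,0,0,0]
Step 11: insert vbg at [2, 7] -> counters=[0,3,4,0,4,0,0,8,0,3,0,0,0,0,0]
Step 12: insert vbg at [2, 7] -> counters=[0,3,5,0,4,0,0,9,0,3,0,0,0,0,0]
Step 13: delete q at [4, 7] -> counters=[0,3,5,0,3,0,0,8,0,3,0,0,0,0,0]
Step 14: delete q at [4, 7] -> counters=[0,3,5,0,2,0,0,7,0,3,0,0,0,0,0]
Step 15: insert vbg at [2, 7] -> counters=[0,3,6,0,2,0,0,8,0,3,0,0,0,0,0]
Step 16: insert vbg at [2, 7] -> counters=[0,3,7,0,2,0,0,9,0,3,0,0,0,0,0]
Query k: check counters[8]=0 counters[9]=3 -> no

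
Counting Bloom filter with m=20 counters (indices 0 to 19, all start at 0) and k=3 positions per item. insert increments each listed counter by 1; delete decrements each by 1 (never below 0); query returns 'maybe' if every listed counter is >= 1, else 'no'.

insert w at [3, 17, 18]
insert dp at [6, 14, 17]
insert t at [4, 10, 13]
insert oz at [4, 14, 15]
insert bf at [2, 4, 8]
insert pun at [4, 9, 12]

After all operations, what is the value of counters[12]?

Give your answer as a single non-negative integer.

Answer: 1

Derivation:
Step 1: insert w at [3, 17, 18] -> counters=[0,0,0,1,0,0,0,0,0,0,0,0,0,0,0,0,0,1,1,0]
Step 2: insert dp at [6, 14, 17] -> counters=[0,0,0,1,0,0,1,0,0,0,0,0,0,0,1,0,0,2,1,0]
Step 3: insert t at [4, 10, 13] -> counters=[0,0,0,1,1,0,1,0,0,0,1,0,0,1,1,0,0,2,1,0]
Step 4: insert oz at [4, 14, 15] -> counters=[0,0,0,1,2,0,1,0,0,0,1,0,0,1,2,1,0,2,1,0]
Step 5: insert bf at [2, 4, 8] -> counters=[0,0,1,1,3,0,1,0,1,0,1,0,0,1,2,1,0,2,1,0]
Step 6: insert pun at [4, 9, 12] -> counters=[0,0,1,1,4,0,1,0,1,1,1,0,1,1,2,1,0,2,1,0]
Final counters=[0,0,1,1,4,0,1,0,1,1,1,0,1,1,2,1,0,2,1,0] -> counters[12]=1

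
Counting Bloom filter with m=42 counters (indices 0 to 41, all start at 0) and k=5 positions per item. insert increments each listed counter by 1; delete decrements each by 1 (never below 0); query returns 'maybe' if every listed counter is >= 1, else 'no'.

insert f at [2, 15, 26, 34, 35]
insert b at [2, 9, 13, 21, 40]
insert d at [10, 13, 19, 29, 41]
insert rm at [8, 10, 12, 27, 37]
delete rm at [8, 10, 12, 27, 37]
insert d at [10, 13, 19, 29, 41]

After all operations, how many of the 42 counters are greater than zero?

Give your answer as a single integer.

Answer: 13

Derivation:
Step 1: insert f at [2, 15, 26, 34, 35] -> counters=[0,0,1,0,0,0,0,0,0,0,0,0,0,0,0,1,0,0,0,0,0,0,0,0,0,0,1,0,0,0,0,0,0,0,1,1,0,0,0,0,0,0]
Step 2: insert b at [2, 9, 13, 21, 40] -> counters=[0,0,2,0,0,0,0,0,0,1,0,0,0,1,0,1,0,0,0,0,0,1,0,0,0,0,1,0,0,0,0,0,0,0,1,1,0,0,0,0,1,0]
Step 3: insert d at [10, 13, 19, 29, 41] -> counters=[0,0,2,0,0,0,0,0,0,1,1,0,0,2,0,1,0,0,0,1,0,1,0,0,0,0,1,0,0,1,0,0,0,0,1,1,0,0,0,0,1,1]
Step 4: insert rm at [8, 10, 12, 27, 37] -> counters=[0,0,2,0,0,0,0,0,1,1,2,0,1,2,0,1,0,0,0,1,0,1,0,0,0,0,1,1,0,1,0,0,0,0,1,1,0,1,0,0,1,1]
Step 5: delete rm at [8, 10, 12, 27, 37] -> counters=[0,0,2,0,0,0,0,0,0,1,1,0,0,2,0,1,0,0,0,1,0,1,0,0,0,0,1,0,0,1,0,0,0,0,1,1,0,0,0,0,1,1]
Step 6: insert d at [10, 13, 19, 29, 41] -> counters=[0,0,2,0,0,0,0,0,0,1,2,0,0,3,0,1,0,0,0,2,0,1,0,0,0,0,1,0,0,2,0,0,0,0,1,1,0,0,0,0,1,2]
Final counters=[0,0,2,0,0,0,0,0,0,1,2,0,0,3,0,1,0,0,0,2,0,1,0,0,0,0,1,0,0,2,0,0,0,0,1,1,0,0,0,0,1,2] -> 13 nonzero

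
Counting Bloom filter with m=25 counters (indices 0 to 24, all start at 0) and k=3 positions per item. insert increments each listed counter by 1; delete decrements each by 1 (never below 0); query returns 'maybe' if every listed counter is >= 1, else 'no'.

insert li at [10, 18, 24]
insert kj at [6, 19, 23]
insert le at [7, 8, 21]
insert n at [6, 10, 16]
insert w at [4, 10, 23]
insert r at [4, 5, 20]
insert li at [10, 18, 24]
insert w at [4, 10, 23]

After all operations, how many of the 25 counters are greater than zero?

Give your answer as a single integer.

Answer: 13

Derivation:
Step 1: insert li at [10, 18, 24] -> counters=[0,0,0,0,0,0,0,0,0,0,1,0,0,0,0,0,0,0,1,0,0,0,0,0,1]
Step 2: insert kj at [6, 19, 23] -> counters=[0,0,0,0,0,0,1,0,0,0,1,0,0,0,0,0,0,0,1,1,0,0,0,1,1]
Step 3: insert le at [7, 8, 21] -> counters=[0,0,0,0,0,0,1,1,1,0,1,0,0,0,0,0,0,0,1,1,0,1,0,1,1]
Step 4: insert n at [6, 10, 16] -> counters=[0,0,0,0,0,0,2,1,1,0,2,0,0,0,0,0,1,0,1,1,0,1,0,1,1]
Step 5: insert w at [4, 10, 23] -> counters=[0,0,0,0,1,0,2,1,1,0,3,0,0,0,0,0,1,0,1,1,0,1,0,2,1]
Step 6: insert r at [4, 5, 20] -> counters=[0,0,0,0,2,1,2,1,1,0,3,0,0,0,0,0,1,0,1,1,1,1,0,2,1]
Step 7: insert li at [10, 18, 24] -> counters=[0,0,0,0,2,1,2,1,1,0,4,0,0,0,0,0,1,0,2,1,1,1,0,2,2]
Step 8: insert w at [4, 10, 23] -> counters=[0,0,0,0,3,1,2,1,1,0,5,0,0,0,0,0,1,0,2,1,1,1,0,3,2]
Final counters=[0,0,0,0,3,1,2,1,1,0,5,0,0,0,0,0,1,0,2,1,1,1,0,3,2] -> 13 nonzero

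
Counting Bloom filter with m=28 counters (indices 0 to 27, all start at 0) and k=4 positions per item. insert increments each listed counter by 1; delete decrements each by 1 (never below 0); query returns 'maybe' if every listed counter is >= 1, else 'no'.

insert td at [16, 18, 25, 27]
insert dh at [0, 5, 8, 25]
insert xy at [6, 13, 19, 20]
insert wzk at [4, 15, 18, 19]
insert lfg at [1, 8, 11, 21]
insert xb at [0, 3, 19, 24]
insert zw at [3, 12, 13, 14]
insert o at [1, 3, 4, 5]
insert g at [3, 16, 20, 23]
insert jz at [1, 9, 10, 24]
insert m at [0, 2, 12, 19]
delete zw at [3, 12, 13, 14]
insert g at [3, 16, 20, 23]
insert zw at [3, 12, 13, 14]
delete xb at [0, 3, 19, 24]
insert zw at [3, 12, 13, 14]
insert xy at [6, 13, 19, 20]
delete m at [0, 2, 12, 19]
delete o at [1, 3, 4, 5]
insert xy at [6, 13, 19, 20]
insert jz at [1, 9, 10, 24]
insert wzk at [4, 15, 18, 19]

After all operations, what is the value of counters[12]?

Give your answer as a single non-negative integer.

Answer: 2

Derivation:
Step 1: insert td at [16, 18, 25, 27] -> counters=[0,0,0,0,0,0,0,0,0,0,0,0,0,0,0,0,1,0,1,0,0,0,0,0,0,1,0,1]
Step 2: insert dh at [0, 5, 8, 25] -> counters=[1,0,0,0,0,1,0,0,1,0,0,0,0,0,0,0,1,0,1,0,0,0,0,0,0,2,0,1]
Step 3: insert xy at [6, 13, 19, 20] -> counters=[1,0,0,0,0,1,1,0,1,0,0,0,0,1,0,0,1,0,1,1,1,0,0,0,0,2,0,1]
Step 4: insert wzk at [4, 15, 18, 19] -> counters=[1,0,0,0,1,1,1,0,1,0,0,0,0,1,0,1,1,0,2,2,1,0,0,0,0,2,0,1]
Step 5: insert lfg at [1, 8, 11, 21] -> counters=[1,1,0,0,1,1,1,0,2,0,0,1,0,1,0,1,1,0,2,2,1,1,0,0,0,2,0,1]
Step 6: insert xb at [0, 3, 19, 24] -> counters=[2,1,0,1,1,1,1,0,2,0,0,1,0,1,0,1,1,0,2,3,1,1,0,0,1,2,0,1]
Step 7: insert zw at [3, 12, 13, 14] -> counters=[2,1,0,2,1,1,1,0,2,0,0,1,1,2,1,1,1,0,2,3,1,1,0,0,1,2,0,1]
Step 8: insert o at [1, 3, 4, 5] -> counters=[2,2,0,3,2,2,1,0,2,0,0,1,1,2,1,1,1,0,2,3,1,1,0,0,1,2,0,1]
Step 9: insert g at [3, 16, 20, 23] -> counters=[2,2,0,4,2,2,1,0,2,0,0,1,1,2,1,1,2,0,2,3,2,1,0,1,1,2,0,1]
Step 10: insert jz at [1, 9, 10, 24] -> counters=[2,3,0,4,2,2,1,0,2,1,1,1,1,2,1,1,2,0,2,3,2,1,0,1,2,2,0,1]
Step 11: insert m at [0, 2, 12, 19] -> counters=[3,3,1,4,2,2,1,0,2,1,1,1,2,2,1,1,2,0,2,4,2,1,0,1,2,2,0,1]
Step 12: delete zw at [3, 12, 13, 14] -> counters=[3,3,1,3,2,2,1,0,2,1,1,1,1,1,0,1,2,0,2,4,2,1,0,1,2,2,0,1]
Step 13: insert g at [3, 16, 20, 23] -> counters=[3,3,1,4,2,2,1,0,2,1,1,1,1,1,0,1,3,0,2,4,3,1,0,2,2,2,0,1]
Step 14: insert zw at [3, 12, 13, 14] -> counters=[3,3,1,5,2,2,1,0,2,1,1,1,2,2,1,1,3,0,2,4,3,1,0,2,2,2,0,1]
Step 15: delete xb at [0, 3, 19, 24] -> counters=[2,3,1,4,2,2,1,0,2,1,1,1,2,2,1,1,3,0,2,3,3,1,0,2,1,2,0,1]
Step 16: insert zw at [3, 12, 13, 14] -> counters=[2,3,1,5,2,2,1,0,2,1,1,1,3,3,2,1,3,0,2,3,3,1,0,2,1,2,0,1]
Step 17: insert xy at [6, 13, 19, 20] -> counters=[2,3,1,5,2,2,2,0,2,1,1,1,3,4,2,1,3,0,2,4,4,1,0,2,1,2,0,1]
Step 18: delete m at [0, 2, 12, 19] -> counters=[1,3,0,5,2,2,2,0,2,1,1,1,2,4,2,1,3,0,2,3,4,1,0,2,1,2,0,1]
Step 19: delete o at [1, 3, 4, 5] -> counters=[1,2,0,4,1,1,2,0,2,1,1,1,2,4,2,1,3,0,2,3,4,1,0,2,1,2,0,1]
Step 20: insert xy at [6, 13, 19, 20] -> counters=[1,2,0,4,1,1,3,0,2,1,1,1,2,5,2,1,3,0,2,4,5,1,0,2,1,2,0,1]
Step 21: insert jz at [1, 9, 10, 24] -> counters=[1,3,0,4,1,1,3,0,2,2,2,1,2,5,2,1,3,0,2,4,5,1,0,2,2,2,0,1]
Step 22: insert wzk at [4, 15, 18, 19] -> counters=[1,3,0,4,2,1,3,0,2,2,2,1,2,5,2,2,3,0,3,5,5,1,0,2,2,2,0,1]
Final counters=[1,3,0,4,2,1,3,0,2,2,2,1,2,5,2,2,3,0,3,5,5,1,0,2,2,2,0,1] -> counters[12]=2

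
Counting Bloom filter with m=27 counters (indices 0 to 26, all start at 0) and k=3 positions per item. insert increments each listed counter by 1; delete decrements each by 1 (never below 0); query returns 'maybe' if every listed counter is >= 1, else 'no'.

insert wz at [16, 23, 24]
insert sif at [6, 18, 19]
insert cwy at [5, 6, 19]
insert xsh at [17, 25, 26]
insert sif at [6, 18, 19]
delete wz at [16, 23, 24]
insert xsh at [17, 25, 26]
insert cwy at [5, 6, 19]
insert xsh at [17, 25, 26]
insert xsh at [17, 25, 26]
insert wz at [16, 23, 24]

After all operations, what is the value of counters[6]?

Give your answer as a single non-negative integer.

Answer: 4

Derivation:
Step 1: insert wz at [16, 23, 24] -> counters=[0,0,0,0,0,0,0,0,0,0,0,0,0,0,0,0,1,0,0,0,0,0,0,1,1,0,0]
Step 2: insert sif at [6, 18, 19] -> counters=[0,0,0,0,0,0,1,0,0,0,0,0,0,0,0,0,1,0,1,1,0,0,0,1,1,0,0]
Step 3: insert cwy at [5, 6, 19] -> counters=[0,0,0,0,0,1,2,0,0,0,0,0,0,0,0,0,1,0,1,2,0,0,0,1,1,0,0]
Step 4: insert xsh at [17, 25, 26] -> counters=[0,0,0,0,0,1,2,0,0,0,0,0,0,0,0,0,1,1,1,2,0,0,0,1,1,1,1]
Step 5: insert sif at [6, 18, 19] -> counters=[0,0,0,0,0,1,3,0,0,0,0,0,0,0,0,0,1,1,2,3,0,0,0,1,1,1,1]
Step 6: delete wz at [16, 23, 24] -> counters=[0,0,0,0,0,1,3,0,0,0,0,0,0,0,0,0,0,1,2,3,0,0,0,0,0,1,1]
Step 7: insert xsh at [17, 25, 26] -> counters=[0,0,0,0,0,1,3,0,0,0,0,0,0,0,0,0,0,2,2,3,0,0,0,0,0,2,2]
Step 8: insert cwy at [5, 6, 19] -> counters=[0,0,0,0,0,2,4,0,0,0,0,0,0,0,0,0,0,2,2,4,0,0,0,0,0,2,2]
Step 9: insert xsh at [17, 25, 26] -> counters=[0,0,0,0,0,2,4,0,0,0,0,0,0,0,0,0,0,3,2,4,0,0,0,0,0,3,3]
Step 10: insert xsh at [17, 25, 26] -> counters=[0,0,0,0,0,2,4,0,0,0,0,0,0,0,0,0,0,4,2,4,0,0,0,0,0,4,4]
Step 11: insert wz at [16, 23, 24] -> counters=[0,0,0,0,0,2,4,0,0,0,0,0,0,0,0,0,1,4,2,4,0,0,0,1,1,4,4]
Final counters=[0,0,0,0,0,2,4,0,0,0,0,0,0,0,0,0,1,4,2,4,0,0,0,1,1,4,4] -> counters[6]=4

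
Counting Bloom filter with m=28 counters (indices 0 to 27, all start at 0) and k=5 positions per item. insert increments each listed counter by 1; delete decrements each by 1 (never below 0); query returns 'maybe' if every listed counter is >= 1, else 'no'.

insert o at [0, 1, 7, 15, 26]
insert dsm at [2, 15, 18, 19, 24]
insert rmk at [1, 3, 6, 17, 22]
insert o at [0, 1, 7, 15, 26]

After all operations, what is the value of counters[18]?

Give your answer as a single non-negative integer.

Step 1: insert o at [0, 1, 7, 15, 26] -> counters=[1,1,0,0,0,0,0,1,0,0,0,0,0,0,0,1,0,0,0,0,0,0,0,0,0,0,1,0]
Step 2: insert dsm at [2, 15, 18, 19, 24] -> counters=[1,1,1,0,0,0,0,1,0,0,0,0,0,0,0,2,0,0,1,1,0,0,0,0,1,0,1,0]
Step 3: insert rmk at [1, 3, 6, 17, 22] -> counters=[1,2,1,1,0,0,1,1,0,0,0,0,0,0,0,2,0,1,1,1,0,0,1,0,1,0,1,0]
Step 4: insert o at [0, 1, 7, 15, 26] -> counters=[2,3,1,1,0,0,1,2,0,0,0,0,0,0,0,3,0,1,1,1,0,0,1,0,1,0,2,0]
Final counters=[2,3,1,1,0,0,1,2,0,0,0,0,0,0,0,3,0,1,1,1,0,0,1,0,1,0,2,0] -> counters[18]=1

Answer: 1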